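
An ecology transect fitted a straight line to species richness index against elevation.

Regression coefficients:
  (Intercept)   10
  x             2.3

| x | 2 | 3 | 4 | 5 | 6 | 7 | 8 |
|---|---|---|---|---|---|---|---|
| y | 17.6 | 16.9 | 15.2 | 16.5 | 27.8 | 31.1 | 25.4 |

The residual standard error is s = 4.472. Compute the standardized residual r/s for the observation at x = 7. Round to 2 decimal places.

ŷ = 10 + 2.3·7 = 26.1
r = 31.1 − 26.1 = 5
r/s = 5 / 4.472 = 1.12

1.12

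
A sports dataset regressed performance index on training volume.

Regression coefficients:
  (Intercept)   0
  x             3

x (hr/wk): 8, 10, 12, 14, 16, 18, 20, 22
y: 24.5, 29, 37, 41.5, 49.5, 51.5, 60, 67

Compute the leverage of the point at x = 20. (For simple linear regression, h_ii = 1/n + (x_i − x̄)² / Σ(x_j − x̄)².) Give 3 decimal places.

h = 0.274

x̄ = (8 + 10 + 12 + 14 + 16 + 18 + 20 + 22)/8 = 15
Σ(x − x̄)² = 49 + 25 + 9 + 1 + 1 + 9 + 25 + 49 = 168
h = 1/8 + (5)²/168 = 0.125 + 0.14881 = 0.274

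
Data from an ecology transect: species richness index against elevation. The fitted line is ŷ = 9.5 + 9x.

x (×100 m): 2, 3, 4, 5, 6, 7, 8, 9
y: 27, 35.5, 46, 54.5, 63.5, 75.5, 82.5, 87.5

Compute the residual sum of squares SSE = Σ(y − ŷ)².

SSE = 20.5

x=2: ŷ = 9.5 + 9·2 = 27.5; e = 27 − 27.5 = -0.5
x=3: ŷ = 9.5 + 9·3 = 36.5; e = 35.5 − 36.5 = -1
x=4: ŷ = 9.5 + 9·4 = 45.5; e = 46 − 45.5 = 0.5
x=5: ŷ = 9.5 + 9·5 = 54.5; e = 54.5 − 54.5 = 0
x=6: ŷ = 9.5 + 9·6 = 63.5; e = 63.5 − 63.5 = 0
x=7: ŷ = 9.5 + 9·7 = 72.5; e = 75.5 − 72.5 = 3
x=8: ŷ = 9.5 + 9·8 = 81.5; e = 82.5 − 81.5 = 1
x=9: ŷ = 9.5 + 9·9 = 90.5; e = 87.5 − 90.5 = -3
SSE = 0.25 + 1 + 0.25 + 0 + 0 + 9 + 1 + 9 = 20.5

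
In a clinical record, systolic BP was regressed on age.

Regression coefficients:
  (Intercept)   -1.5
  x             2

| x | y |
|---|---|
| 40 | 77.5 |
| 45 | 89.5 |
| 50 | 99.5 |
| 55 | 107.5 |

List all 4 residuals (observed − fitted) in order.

x=40: ŷ = -1.5 + 2·40 = 78.5; r = 77.5 − 78.5 = -1
x=45: ŷ = -1.5 + 2·45 = 88.5; r = 89.5 − 88.5 = 1
x=50: ŷ = -1.5 + 2·50 = 98.5; r = 99.5 − 98.5 = 1
x=55: ŷ = -1.5 + 2·55 = 108.5; r = 107.5 − 108.5 = -1

-1, 1, 1, -1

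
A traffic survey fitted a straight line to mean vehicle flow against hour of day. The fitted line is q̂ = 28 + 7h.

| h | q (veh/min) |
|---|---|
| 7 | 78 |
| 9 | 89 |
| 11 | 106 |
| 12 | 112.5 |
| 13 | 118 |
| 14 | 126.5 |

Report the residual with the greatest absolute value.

r = -2

h=7: q̂ = 28 + 7·7 = 77; r = 78 − 77 = 1
h=9: q̂ = 28 + 7·9 = 91; r = 89 − 91 = -2
h=11: q̂ = 28 + 7·11 = 105; r = 106 − 105 = 1
h=12: q̂ = 28 + 7·12 = 112; r = 112.5 − 112 = 0.5
h=13: q̂ = 28 + 7·13 = 119; r = 118 − 119 = -1
h=14: q̂ = 28 + 7·14 = 126; r = 126.5 − 126 = 0.5
Largest |r| is 2 at h = 9, residual -2.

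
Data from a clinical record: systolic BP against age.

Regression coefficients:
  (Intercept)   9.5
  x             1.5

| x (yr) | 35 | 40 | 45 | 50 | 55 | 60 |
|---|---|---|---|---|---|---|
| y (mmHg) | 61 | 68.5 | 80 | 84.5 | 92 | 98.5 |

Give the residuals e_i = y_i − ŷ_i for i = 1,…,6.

x=35: ŷ = 9.5 + 1.5·35 = 62; e = 61 − 62 = -1
x=40: ŷ = 9.5 + 1.5·40 = 69.5; e = 68.5 − 69.5 = -1
x=45: ŷ = 9.5 + 1.5·45 = 77; e = 80 − 77 = 3
x=50: ŷ = 9.5 + 1.5·50 = 84.5; e = 84.5 − 84.5 = 0
x=55: ŷ = 9.5 + 1.5·55 = 92; e = 92 − 92 = 0
x=60: ŷ = 9.5 + 1.5·60 = 99.5; e = 98.5 − 99.5 = -1

-1, -1, 3, 0, 0, -1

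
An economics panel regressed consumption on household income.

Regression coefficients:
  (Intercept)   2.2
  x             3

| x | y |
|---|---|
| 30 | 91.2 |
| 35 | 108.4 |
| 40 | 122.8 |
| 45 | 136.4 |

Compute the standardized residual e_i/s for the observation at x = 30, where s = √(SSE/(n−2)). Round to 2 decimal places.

-0.76

x=30: ŷ = 2.2 + 3·30 = 92.2; e = 91.2 − 92.2 = -1
x=35: ŷ = 2.2 + 3·35 = 107.2; e = 108.4 − 107.2 = 1.2
x=40: ŷ = 2.2 + 3·40 = 122.2; e = 122.8 − 122.2 = 0.6
x=45: ŷ = 2.2 + 3·45 = 137.2; e = 136.4 − 137.2 = -0.8
SSE = 1 + 1.44 + 0.36 + 0.64 = 3.44
s = √(3.44/2) = 1.31149
e/s = -1 / 1.31149 = -0.76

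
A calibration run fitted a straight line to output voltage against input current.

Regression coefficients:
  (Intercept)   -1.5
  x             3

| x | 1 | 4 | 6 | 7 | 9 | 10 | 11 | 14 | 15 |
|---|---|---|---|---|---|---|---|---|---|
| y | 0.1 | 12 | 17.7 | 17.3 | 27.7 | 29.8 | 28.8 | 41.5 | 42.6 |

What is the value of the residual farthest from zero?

r = -2.7

x=1: ŷ = -1.5 + 3·1 = 1.5; r = 0.1 − 1.5 = -1.4
x=4: ŷ = -1.5 + 3·4 = 10.5; r = 12 − 10.5 = 1.5
x=6: ŷ = -1.5 + 3·6 = 16.5; r = 17.7 − 16.5 = 1.2
x=7: ŷ = -1.5 + 3·7 = 19.5; r = 17.3 − 19.5 = -2.2
x=9: ŷ = -1.5 + 3·9 = 25.5; r = 27.7 − 25.5 = 2.2
x=10: ŷ = -1.5 + 3·10 = 28.5; r = 29.8 − 28.5 = 1.3
x=11: ŷ = -1.5 + 3·11 = 31.5; r = 28.8 − 31.5 = -2.7
x=14: ŷ = -1.5 + 3·14 = 40.5; r = 41.5 − 40.5 = 1
x=15: ŷ = -1.5 + 3·15 = 43.5; r = 42.6 − 43.5 = -0.9
Largest |r| is 2.7 at x = 11, residual -2.7.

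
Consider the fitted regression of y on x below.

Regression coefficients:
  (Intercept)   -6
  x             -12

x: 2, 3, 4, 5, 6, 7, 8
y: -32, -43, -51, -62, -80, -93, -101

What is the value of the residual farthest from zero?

r = 4

x=2: ŷ = -6 − 12·2 = -30; r = -32 − (-30) = -2
x=3: ŷ = -6 − 12·3 = -42; r = -43 − (-42) = -1
x=4: ŷ = -6 − 12·4 = -54; r = -51 − (-54) = 3
x=5: ŷ = -6 − 12·5 = -66; r = -62 − (-66) = 4
x=6: ŷ = -6 − 12·6 = -78; r = -80 − (-78) = -2
x=7: ŷ = -6 − 12·7 = -90; r = -93 − (-90) = -3
x=8: ŷ = -6 − 12·8 = -102; r = -101 − (-102) = 1
Largest |r| is 4 at x = 5, residual 4.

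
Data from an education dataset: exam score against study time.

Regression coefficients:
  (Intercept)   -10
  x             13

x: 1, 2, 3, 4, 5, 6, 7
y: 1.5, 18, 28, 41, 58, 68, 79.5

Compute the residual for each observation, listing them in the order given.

x=1: ŷ = -10 + 13·1 = 3; r = 1.5 − 3 = -1.5
x=2: ŷ = -10 + 13·2 = 16; r = 18 − 16 = 2
x=3: ŷ = -10 + 13·3 = 29; r = 28 − 29 = -1
x=4: ŷ = -10 + 13·4 = 42; r = 41 − 42 = -1
x=5: ŷ = -10 + 13·5 = 55; r = 58 − 55 = 3
x=6: ŷ = -10 + 13·6 = 68; r = 68 − 68 = 0
x=7: ŷ = -10 + 13·7 = 81; r = 79.5 − 81 = -1.5

-1.5, 2, -1, -1, 3, 0, -1.5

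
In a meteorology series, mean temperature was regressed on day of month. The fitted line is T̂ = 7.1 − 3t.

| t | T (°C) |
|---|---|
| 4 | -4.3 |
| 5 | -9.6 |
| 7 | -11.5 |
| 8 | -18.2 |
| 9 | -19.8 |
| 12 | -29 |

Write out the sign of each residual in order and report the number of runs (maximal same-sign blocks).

t=4: T̂ = 7.1 − 3·4 = -4.9; e = -4.3 − (-4.9) = 0.6
t=5: T̂ = 7.1 − 3·5 = -7.9; e = -9.6 − (-7.9) = -1.7
t=7: T̂ = 7.1 − 3·7 = -13.9; e = -11.5 − (-13.9) = 2.4
t=8: T̂ = 7.1 − 3·8 = -16.9; e = -18.2 − (-16.9) = -1.3
t=9: T̂ = 7.1 − 3·9 = -19.9; e = -19.8 − (-19.9) = 0.1
t=12: T̂ = 7.1 − 3·12 = -28.9; e = -29 − (-28.9) = -0.1
Signs: + − + − + −
Runs: +×1, −×1, +×1, −×1, +×1, −×1 → 6

6 runs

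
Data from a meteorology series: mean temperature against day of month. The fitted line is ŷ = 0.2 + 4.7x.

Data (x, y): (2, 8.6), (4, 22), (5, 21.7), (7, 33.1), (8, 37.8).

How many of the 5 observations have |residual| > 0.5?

3

x=2: ŷ = 0.2 + 4.7·2 = 9.6; e = 8.6 − 9.6 = -1
x=4: ŷ = 0.2 + 4.7·4 = 19; e = 22 − 19 = 3
x=5: ŷ = 0.2 + 4.7·5 = 23.7; e = 21.7 − 23.7 = -2
x=7: ŷ = 0.2 + 4.7·7 = 33.1; e = 33.1 − 33.1 = 0
x=8: ŷ = 0.2 + 4.7·8 = 37.8; e = 37.8 − 37.8 = 0
|e| > 0.5: x=2 (|e|=1), x=4 (|e|=3), x=5 (|e|=2) → 3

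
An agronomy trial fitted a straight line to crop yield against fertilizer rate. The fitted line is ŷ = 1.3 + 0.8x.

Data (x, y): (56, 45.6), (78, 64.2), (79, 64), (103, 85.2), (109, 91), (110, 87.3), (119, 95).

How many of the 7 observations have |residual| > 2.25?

x=56: ŷ = 1.3 + 0.8·56 = 46.1; r = 45.6 − 46.1 = -0.5
x=78: ŷ = 1.3 + 0.8·78 = 63.7; r = 64.2 − 63.7 = 0.5
x=79: ŷ = 1.3 + 0.8·79 = 64.5; r = 64 − 64.5 = -0.5
x=103: ŷ = 1.3 + 0.8·103 = 83.7; r = 85.2 − 83.7 = 1.5
x=109: ŷ = 1.3 + 0.8·109 = 88.5; r = 91 − 88.5 = 2.5
x=110: ŷ = 1.3 + 0.8·110 = 89.3; r = 87.3 − 89.3 = -2
x=119: ŷ = 1.3 + 0.8·119 = 96.5; r = 95 − 96.5 = -1.5
|r| > 2.25: x=109 (|r|=2.5) → 1

1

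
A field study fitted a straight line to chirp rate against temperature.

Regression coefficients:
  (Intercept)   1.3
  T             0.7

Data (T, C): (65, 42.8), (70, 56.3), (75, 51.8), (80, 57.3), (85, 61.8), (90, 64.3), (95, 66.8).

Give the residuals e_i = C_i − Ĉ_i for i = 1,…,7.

T=65: Ĉ = 1.3 + 0.7·65 = 46.8; e = 42.8 − 46.8 = -4
T=70: Ĉ = 1.3 + 0.7·70 = 50.3; e = 56.3 − 50.3 = 6
T=75: Ĉ = 1.3 + 0.7·75 = 53.8; e = 51.8 − 53.8 = -2
T=80: Ĉ = 1.3 + 0.7·80 = 57.3; e = 57.3 − 57.3 = 0
T=85: Ĉ = 1.3 + 0.7·85 = 60.8; e = 61.8 − 60.8 = 1
T=90: Ĉ = 1.3 + 0.7·90 = 64.3; e = 64.3 − 64.3 = 0
T=95: Ĉ = 1.3 + 0.7·95 = 67.8; e = 66.8 − 67.8 = -1

-4, 6, -2, 0, 1, 0, -1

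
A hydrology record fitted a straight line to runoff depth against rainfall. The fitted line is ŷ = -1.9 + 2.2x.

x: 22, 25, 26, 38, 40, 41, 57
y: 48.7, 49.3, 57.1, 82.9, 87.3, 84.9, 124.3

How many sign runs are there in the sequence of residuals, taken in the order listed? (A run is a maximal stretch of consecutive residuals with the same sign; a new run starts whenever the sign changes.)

x=22: ŷ = -1.9 + 2.2·22 = 46.5; r = 48.7 − 46.5 = 2.2
x=25: ŷ = -1.9 + 2.2·25 = 53.1; r = 49.3 − 53.1 = -3.8
x=26: ŷ = -1.9 + 2.2·26 = 55.3; r = 57.1 − 55.3 = 1.8
x=38: ŷ = -1.9 + 2.2·38 = 81.7; r = 82.9 − 81.7 = 1.2
x=40: ŷ = -1.9 + 2.2·40 = 86.1; r = 87.3 − 86.1 = 1.2
x=41: ŷ = -1.9 + 2.2·41 = 88.3; r = 84.9 − 88.3 = -3.4
x=57: ŷ = -1.9 + 2.2·57 = 123.5; r = 124.3 − 123.5 = 0.8
Signs: + − + + + − +
Runs: +×1, −×1, +×3, −×1, +×1 → 5

5 runs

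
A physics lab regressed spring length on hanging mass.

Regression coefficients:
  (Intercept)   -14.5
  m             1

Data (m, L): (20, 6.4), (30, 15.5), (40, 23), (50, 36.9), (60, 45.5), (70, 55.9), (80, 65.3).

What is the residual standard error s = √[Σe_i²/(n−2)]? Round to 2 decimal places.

s = 1.36

m=20: ŷ = -14.5 + 20 = 5.5; e = 6.4 − 5.5 = 0.9
m=30: ŷ = -14.5 + 30 = 15.5; e = 15.5 − 15.5 = 0
m=40: ŷ = -14.5 + 40 = 25.5; e = 23 − 25.5 = -2.5
m=50: ŷ = -14.5 + 50 = 35.5; e = 36.9 − 35.5 = 1.4
m=60: ŷ = -14.5 + 60 = 45.5; e = 45.5 − 45.5 = 0
m=70: ŷ = -14.5 + 70 = 55.5; e = 55.9 − 55.5 = 0.4
m=80: ŷ = -14.5 + 80 = 65.5; e = 65.3 − 65.5 = -0.2
SSE = 0.81 + 0 + 6.25 + 1.96 + 0 + 0.16 + 0.04 = 9.22
s = √(9.22/5) = √1.844 ≈ 1.36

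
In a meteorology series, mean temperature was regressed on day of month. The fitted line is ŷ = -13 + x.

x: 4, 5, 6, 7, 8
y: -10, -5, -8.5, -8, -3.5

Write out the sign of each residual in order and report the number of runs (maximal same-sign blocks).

x=4: ŷ = -13 + 4 = -9; r = -10 − (-9) = -1
x=5: ŷ = -13 + 5 = -8; r = -5 − (-8) = 3
x=6: ŷ = -13 + 6 = -7; r = -8.5 − (-7) = -1.5
x=7: ŷ = -13 + 7 = -6; r = -8 − (-6) = -2
x=8: ŷ = -13 + 8 = -5; r = -3.5 − (-5) = 1.5
Signs: − + − − +
Runs: −×1, +×1, −×2, +×1 → 4

4 runs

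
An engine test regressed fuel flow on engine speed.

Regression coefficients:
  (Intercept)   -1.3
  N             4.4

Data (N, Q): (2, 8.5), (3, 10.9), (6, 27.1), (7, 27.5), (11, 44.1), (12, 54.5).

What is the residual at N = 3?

r = -1

Q̂ = -1.3 + 4.4·3 = 11.9
r = 10.9 − 11.9 = -1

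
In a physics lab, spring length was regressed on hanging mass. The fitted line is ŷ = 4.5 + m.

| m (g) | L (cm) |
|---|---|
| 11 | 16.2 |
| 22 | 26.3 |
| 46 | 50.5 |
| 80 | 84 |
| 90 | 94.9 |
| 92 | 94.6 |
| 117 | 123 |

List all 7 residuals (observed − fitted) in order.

m=11: ŷ = 4.5 + 11 = 15.5; r = 16.2 − 15.5 = 0.7
m=22: ŷ = 4.5 + 22 = 26.5; r = 26.3 − 26.5 = -0.2
m=46: ŷ = 4.5 + 46 = 50.5; r = 50.5 − 50.5 = 0
m=80: ŷ = 4.5 + 80 = 84.5; r = 84 − 84.5 = -0.5
m=90: ŷ = 4.5 + 90 = 94.5; r = 94.9 − 94.5 = 0.4
m=92: ŷ = 4.5 + 92 = 96.5; r = 94.6 − 96.5 = -1.9
m=117: ŷ = 4.5 + 117 = 121.5; r = 123 − 121.5 = 1.5

0.7, -0.2, 0, -0.5, 0.4, -1.9, 1.5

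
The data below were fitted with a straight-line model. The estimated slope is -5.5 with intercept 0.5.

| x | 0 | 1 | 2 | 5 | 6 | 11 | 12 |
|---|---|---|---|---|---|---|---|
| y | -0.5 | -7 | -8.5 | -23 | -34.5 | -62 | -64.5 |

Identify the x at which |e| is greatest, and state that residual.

x=0: ŷ = 0.5 − 5.5·0 = 0.5; e = -0.5 − 0.5 = -1
x=1: ŷ = 0.5 − 5.5·1 = -5; e = -7 − (-5) = -2
x=2: ŷ = 0.5 − 5.5·2 = -10.5; e = -8.5 − (-10.5) = 2
x=5: ŷ = 0.5 − 5.5·5 = -27; e = -23 − (-27) = 4
x=6: ŷ = 0.5 − 5.5·6 = -32.5; e = -34.5 − (-32.5) = -2
x=11: ŷ = 0.5 − 5.5·11 = -60; e = -62 − (-60) = -2
x=12: ŷ = 0.5 − 5.5·12 = -65.5; e = -64.5 − (-65.5) = 1
Largest |e| is 4 at x = 5, residual 4.

x = 5, e = 4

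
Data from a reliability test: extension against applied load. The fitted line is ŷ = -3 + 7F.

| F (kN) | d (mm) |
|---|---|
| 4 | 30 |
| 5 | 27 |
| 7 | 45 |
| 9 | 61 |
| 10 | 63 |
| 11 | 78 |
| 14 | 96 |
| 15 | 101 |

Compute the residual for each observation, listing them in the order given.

F=4: ŷ = -3 + 7·4 = 25; r = 30 − 25 = 5
F=5: ŷ = -3 + 7·5 = 32; r = 27 − 32 = -5
F=7: ŷ = -3 + 7·7 = 46; r = 45 − 46 = -1
F=9: ŷ = -3 + 7·9 = 60; r = 61 − 60 = 1
F=10: ŷ = -3 + 7·10 = 67; r = 63 − 67 = -4
F=11: ŷ = -3 + 7·11 = 74; r = 78 − 74 = 4
F=14: ŷ = -3 + 7·14 = 95; r = 96 − 95 = 1
F=15: ŷ = -3 + 7·15 = 102; r = 101 − 102 = -1

5, -5, -1, 1, -4, 4, 1, -1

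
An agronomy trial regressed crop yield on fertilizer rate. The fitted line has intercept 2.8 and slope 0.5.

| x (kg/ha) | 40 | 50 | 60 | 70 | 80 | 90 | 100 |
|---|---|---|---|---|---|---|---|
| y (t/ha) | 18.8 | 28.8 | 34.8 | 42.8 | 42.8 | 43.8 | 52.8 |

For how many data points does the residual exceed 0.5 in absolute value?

x=40: ŷ = 2.8 + 0.5·40 = 22.8; r = 18.8 − 22.8 = -4
x=50: ŷ = 2.8 + 0.5·50 = 27.8; r = 28.8 − 27.8 = 1
x=60: ŷ = 2.8 + 0.5·60 = 32.8; r = 34.8 − 32.8 = 2
x=70: ŷ = 2.8 + 0.5·70 = 37.8; r = 42.8 − 37.8 = 5
x=80: ŷ = 2.8 + 0.5·80 = 42.8; r = 42.8 − 42.8 = 0
x=90: ŷ = 2.8 + 0.5·90 = 47.8; r = 43.8 − 47.8 = -4
x=100: ŷ = 2.8 + 0.5·100 = 52.8; r = 52.8 − 52.8 = 0
|r| > 0.5: x=40 (|r|=4), x=50 (|r|=1), x=60 (|r|=2), x=70 (|r|=5), x=90 (|r|=4) → 5

5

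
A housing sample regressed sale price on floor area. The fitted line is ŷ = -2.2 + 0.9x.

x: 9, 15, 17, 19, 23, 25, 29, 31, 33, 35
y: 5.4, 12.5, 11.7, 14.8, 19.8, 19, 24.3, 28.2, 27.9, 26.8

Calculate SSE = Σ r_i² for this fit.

SSE = 19.86

x=9: ŷ = -2.2 + 0.9·9 = 5.9; r = 5.4 − 5.9 = -0.5
x=15: ŷ = -2.2 + 0.9·15 = 11.3; r = 12.5 − 11.3 = 1.2
x=17: ŷ = -2.2 + 0.9·17 = 13.1; r = 11.7 − 13.1 = -1.4
x=19: ŷ = -2.2 + 0.9·19 = 14.9; r = 14.8 − 14.9 = -0.1
x=23: ŷ = -2.2 + 0.9·23 = 18.5; r = 19.8 − 18.5 = 1.3
x=25: ŷ = -2.2 + 0.9·25 = 20.3; r = 19 − 20.3 = -1.3
x=29: ŷ = -2.2 + 0.9·29 = 23.9; r = 24.3 − 23.9 = 0.4
x=31: ŷ = -2.2 + 0.9·31 = 25.7; r = 28.2 − 25.7 = 2.5
x=33: ŷ = -2.2 + 0.9·33 = 27.5; r = 27.9 − 27.5 = 0.4
x=35: ŷ = -2.2 + 0.9·35 = 29.3; r = 26.8 − 29.3 = -2.5
SSE = 0.25 + 1.44 + 1.96 + 0.01 + 1.69 + 1.69 + 0.16 + 6.25 + 0.16 + 6.25 = 19.86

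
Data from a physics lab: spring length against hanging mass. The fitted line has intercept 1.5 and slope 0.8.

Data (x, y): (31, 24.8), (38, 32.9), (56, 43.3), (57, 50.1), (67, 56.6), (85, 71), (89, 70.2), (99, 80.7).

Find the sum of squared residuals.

SSE = 32

x=31: ŷ = 1.5 + 0.8·31 = 26.3; r = 24.8 − 26.3 = -1.5
x=38: ŷ = 1.5 + 0.8·38 = 31.9; r = 32.9 − 31.9 = 1
x=56: ŷ = 1.5 + 0.8·56 = 46.3; r = 43.3 − 46.3 = -3
x=57: ŷ = 1.5 + 0.8·57 = 47.1; r = 50.1 − 47.1 = 3
x=67: ŷ = 1.5 + 0.8·67 = 55.1; r = 56.6 − 55.1 = 1.5
x=85: ŷ = 1.5 + 0.8·85 = 69.5; r = 71 − 69.5 = 1.5
x=89: ŷ = 1.5 + 0.8·89 = 72.7; r = 70.2 − 72.7 = -2.5
x=99: ŷ = 1.5 + 0.8·99 = 80.7; r = 80.7 − 80.7 = 0
SSE = 2.25 + 1 + 9 + 9 + 2.25 + 2.25 + 6.25 + 0 = 32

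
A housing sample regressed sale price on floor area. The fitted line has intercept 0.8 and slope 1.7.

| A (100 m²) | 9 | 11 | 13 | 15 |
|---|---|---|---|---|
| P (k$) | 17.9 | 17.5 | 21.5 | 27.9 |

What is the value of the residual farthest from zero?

e = -2

A=9: ŷ = 0.8 + 1.7·9 = 16.1; e = 17.9 − 16.1 = 1.8
A=11: ŷ = 0.8 + 1.7·11 = 19.5; e = 17.5 − 19.5 = -2
A=13: ŷ = 0.8 + 1.7·13 = 22.9; e = 21.5 − 22.9 = -1.4
A=15: ŷ = 0.8 + 1.7·15 = 26.3; e = 27.9 − 26.3 = 1.6
Largest |e| is 2 at A = 11, residual -2.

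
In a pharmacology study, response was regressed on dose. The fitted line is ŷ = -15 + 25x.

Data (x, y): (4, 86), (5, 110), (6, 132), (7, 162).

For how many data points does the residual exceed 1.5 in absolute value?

2

x=4: ŷ = -15 + 25·4 = 85; r = 86 − 85 = 1
x=5: ŷ = -15 + 25·5 = 110; r = 110 − 110 = 0
x=6: ŷ = -15 + 25·6 = 135; r = 132 − 135 = -3
x=7: ŷ = -15 + 25·7 = 160; r = 162 − 160 = 2
|r| > 1.5: x=6 (|r|=3), x=7 (|r|=2) → 2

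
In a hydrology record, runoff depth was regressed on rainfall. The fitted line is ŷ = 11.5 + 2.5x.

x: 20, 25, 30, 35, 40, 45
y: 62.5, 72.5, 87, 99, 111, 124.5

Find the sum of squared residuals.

SSE = 4

x=20: ŷ = 11.5 + 2.5·20 = 61.5; r = 62.5 − 61.5 = 1
x=25: ŷ = 11.5 + 2.5·25 = 74; r = 72.5 − 74 = -1.5
x=30: ŷ = 11.5 + 2.5·30 = 86.5; r = 87 − 86.5 = 0.5
x=35: ŷ = 11.5 + 2.5·35 = 99; r = 99 − 99 = 0
x=40: ŷ = 11.5 + 2.5·40 = 111.5; r = 111 − 111.5 = -0.5
x=45: ŷ = 11.5 + 2.5·45 = 124; r = 124.5 − 124 = 0.5
SSE = 1 + 2.25 + 0.25 + 0 + 0.25 + 0.25 = 4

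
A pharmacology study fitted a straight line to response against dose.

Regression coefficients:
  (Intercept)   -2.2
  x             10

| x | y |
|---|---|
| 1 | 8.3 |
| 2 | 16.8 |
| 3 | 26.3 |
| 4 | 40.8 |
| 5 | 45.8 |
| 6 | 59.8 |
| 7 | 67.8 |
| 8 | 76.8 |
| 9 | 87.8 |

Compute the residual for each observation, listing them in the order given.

0.5, -1, -1.5, 3, -2, 2, 0, -1, 0

x=1: ŷ = -2.2 + 10·1 = 7.8; e = 8.3 − 7.8 = 0.5
x=2: ŷ = -2.2 + 10·2 = 17.8; e = 16.8 − 17.8 = -1
x=3: ŷ = -2.2 + 10·3 = 27.8; e = 26.3 − 27.8 = -1.5
x=4: ŷ = -2.2 + 10·4 = 37.8; e = 40.8 − 37.8 = 3
x=5: ŷ = -2.2 + 10·5 = 47.8; e = 45.8 − 47.8 = -2
x=6: ŷ = -2.2 + 10·6 = 57.8; e = 59.8 − 57.8 = 2
x=7: ŷ = -2.2 + 10·7 = 67.8; e = 67.8 − 67.8 = 0
x=8: ŷ = -2.2 + 10·8 = 77.8; e = 76.8 − 77.8 = -1
x=9: ŷ = -2.2 + 10·9 = 87.8; e = 87.8 − 87.8 = 0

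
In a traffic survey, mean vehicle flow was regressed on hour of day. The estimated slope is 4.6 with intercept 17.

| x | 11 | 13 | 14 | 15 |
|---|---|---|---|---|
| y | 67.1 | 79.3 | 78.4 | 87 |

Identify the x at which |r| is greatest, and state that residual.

x=11: ŷ = 17 + 4.6·11 = 67.6; r = 67.1 − 67.6 = -0.5
x=13: ŷ = 17 + 4.6·13 = 76.8; r = 79.3 − 76.8 = 2.5
x=14: ŷ = 17 + 4.6·14 = 81.4; r = 78.4 − 81.4 = -3
x=15: ŷ = 17 + 4.6·15 = 86; r = 87 − 86 = 1
Largest |r| is 3 at x = 14, residual -3.

x = 14, r = -3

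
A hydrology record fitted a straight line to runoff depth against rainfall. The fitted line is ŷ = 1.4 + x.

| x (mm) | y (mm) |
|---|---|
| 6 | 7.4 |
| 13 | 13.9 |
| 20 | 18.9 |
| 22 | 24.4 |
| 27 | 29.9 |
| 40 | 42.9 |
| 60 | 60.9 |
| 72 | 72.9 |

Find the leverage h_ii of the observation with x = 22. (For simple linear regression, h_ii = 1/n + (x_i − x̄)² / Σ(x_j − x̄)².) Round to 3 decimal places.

x̄ = (6 + 13 + 20 + 22 + 27 + 40 + 60 + 72)/8 = 32.5
Σ(x − x̄)² = 702.25 + 380.25 + 156.25 + 110.25 + 30.25 + 56.25 + 756.25 + 1560.25 = 3752
h = 1/8 + (-10.5)²/3752 = 0.125 + 0.0293843 = 0.154

h = 0.154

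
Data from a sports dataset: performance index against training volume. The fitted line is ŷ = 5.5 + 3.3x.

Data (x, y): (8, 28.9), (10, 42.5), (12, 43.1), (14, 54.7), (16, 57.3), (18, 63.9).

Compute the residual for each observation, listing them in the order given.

-3, 4, -2, 3, -1, -1

x=8: ŷ = 5.5 + 3.3·8 = 31.9; r = 28.9 − 31.9 = -3
x=10: ŷ = 5.5 + 3.3·10 = 38.5; r = 42.5 − 38.5 = 4
x=12: ŷ = 5.5 + 3.3·12 = 45.1; r = 43.1 − 45.1 = -2
x=14: ŷ = 5.5 + 3.3·14 = 51.7; r = 54.7 − 51.7 = 3
x=16: ŷ = 5.5 + 3.3·16 = 58.3; r = 57.3 − 58.3 = -1
x=18: ŷ = 5.5 + 3.3·18 = 64.9; r = 63.9 − 64.9 = -1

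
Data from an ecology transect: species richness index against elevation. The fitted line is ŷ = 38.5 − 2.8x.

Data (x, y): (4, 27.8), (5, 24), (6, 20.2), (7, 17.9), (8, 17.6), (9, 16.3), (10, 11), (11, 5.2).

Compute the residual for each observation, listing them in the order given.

x=4: ŷ = 38.5 − 2.8·4 = 27.3; r = 27.8 − 27.3 = 0.5
x=5: ŷ = 38.5 − 2.8·5 = 24.5; r = 24 − 24.5 = -0.5
x=6: ŷ = 38.5 − 2.8·6 = 21.7; r = 20.2 − 21.7 = -1.5
x=7: ŷ = 38.5 − 2.8·7 = 18.9; r = 17.9 − 18.9 = -1
x=8: ŷ = 38.5 − 2.8·8 = 16.1; r = 17.6 − 16.1 = 1.5
x=9: ŷ = 38.5 − 2.8·9 = 13.3; r = 16.3 − 13.3 = 3
x=10: ŷ = 38.5 − 2.8·10 = 10.5; r = 11 − 10.5 = 0.5
x=11: ŷ = 38.5 − 2.8·11 = 7.7; r = 5.2 − 7.7 = -2.5

0.5, -0.5, -1.5, -1, 1.5, 3, 0.5, -2.5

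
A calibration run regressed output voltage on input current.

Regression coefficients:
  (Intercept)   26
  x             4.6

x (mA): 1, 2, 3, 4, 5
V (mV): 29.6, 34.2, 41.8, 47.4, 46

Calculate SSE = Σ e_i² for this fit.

SSE = 24

x=1: V̂ = 26 + 4.6·1 = 30.6; e = 29.6 − 30.6 = -1
x=2: V̂ = 26 + 4.6·2 = 35.2; e = 34.2 − 35.2 = -1
x=3: V̂ = 26 + 4.6·3 = 39.8; e = 41.8 − 39.8 = 2
x=4: V̂ = 26 + 4.6·4 = 44.4; e = 47.4 − 44.4 = 3
x=5: V̂ = 26 + 4.6·5 = 49; e = 46 − 49 = -3
SSE = 1 + 1 + 4 + 9 + 9 = 24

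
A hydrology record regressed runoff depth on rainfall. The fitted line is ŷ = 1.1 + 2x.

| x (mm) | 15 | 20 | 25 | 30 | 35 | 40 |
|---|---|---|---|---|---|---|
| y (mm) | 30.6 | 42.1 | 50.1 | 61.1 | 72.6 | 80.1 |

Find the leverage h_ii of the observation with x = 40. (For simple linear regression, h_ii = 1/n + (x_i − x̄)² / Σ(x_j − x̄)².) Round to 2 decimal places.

h = 0.52

x̄ = (15 + 20 + 25 + 30 + 35 + 40)/6 = 27.5
Σ(x − x̄)² = 156.25 + 56.25 + 6.25 + 6.25 + 56.25 + 156.25 = 437.5
h = 1/6 + (12.5)²/437.5 = 0.166667 + 0.357143 = 0.52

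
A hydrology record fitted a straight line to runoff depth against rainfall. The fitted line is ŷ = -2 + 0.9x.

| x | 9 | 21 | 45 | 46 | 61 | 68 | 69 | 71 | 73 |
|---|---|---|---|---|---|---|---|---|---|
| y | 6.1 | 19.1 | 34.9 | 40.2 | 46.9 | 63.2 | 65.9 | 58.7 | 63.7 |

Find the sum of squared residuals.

x=9: ŷ = -2 + 0.9·9 = 6.1; e = 6.1 − 6.1 = 0
x=21: ŷ = -2 + 0.9·21 = 16.9; e = 19.1 − 16.9 = 2.2
x=45: ŷ = -2 + 0.9·45 = 38.5; e = 34.9 − 38.5 = -3.6
x=46: ŷ = -2 + 0.9·46 = 39.4; e = 40.2 − 39.4 = 0.8
x=61: ŷ = -2 + 0.9·61 = 52.9; e = 46.9 − 52.9 = -6
x=68: ŷ = -2 + 0.9·68 = 59.2; e = 63.2 − 59.2 = 4
x=69: ŷ = -2 + 0.9·69 = 60.1; e = 65.9 − 60.1 = 5.8
x=71: ŷ = -2 + 0.9·71 = 61.9; e = 58.7 − 61.9 = -3.2
x=73: ŷ = -2 + 0.9·73 = 63.7; e = 63.7 − 63.7 = 0
SSE = 0 + 4.84 + 12.96 + 0.64 + 36 + 16 + 33.64 + 10.24 + 0 = 114.32

SSE = 114.32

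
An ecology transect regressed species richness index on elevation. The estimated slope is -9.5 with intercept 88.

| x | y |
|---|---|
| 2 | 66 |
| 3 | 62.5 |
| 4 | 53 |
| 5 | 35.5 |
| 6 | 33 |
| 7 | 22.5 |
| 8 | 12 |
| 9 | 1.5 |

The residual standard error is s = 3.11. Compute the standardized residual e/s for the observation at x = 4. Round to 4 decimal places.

ŷ = 88 − 9.5·4 = 50
e = 53 − 50 = 3
e/s = 3 / 3.11 = 0.9646

0.9646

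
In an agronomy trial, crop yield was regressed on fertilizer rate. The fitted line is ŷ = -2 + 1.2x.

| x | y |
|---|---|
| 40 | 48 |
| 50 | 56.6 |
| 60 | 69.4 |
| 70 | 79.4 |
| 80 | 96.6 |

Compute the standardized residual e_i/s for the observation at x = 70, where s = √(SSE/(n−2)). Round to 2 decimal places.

-1.01

x=40: ŷ = -2 + 1.2·40 = 46; e = 48 − 46 = 2
x=50: ŷ = -2 + 1.2·50 = 58; e = 56.6 − 58 = -1.4
x=60: ŷ = -2 + 1.2·60 = 70; e = 69.4 − 70 = -0.6
x=70: ŷ = -2 + 1.2·70 = 82; e = 79.4 − 82 = -2.6
x=80: ŷ = -2 + 1.2·80 = 94; e = 96.6 − 94 = 2.6
SSE = 4 + 1.96 + 0.36 + 6.76 + 6.76 = 19.84
s = √(19.84/3) = 2.57164
e/s = -2.6 / 2.57164 = -1.01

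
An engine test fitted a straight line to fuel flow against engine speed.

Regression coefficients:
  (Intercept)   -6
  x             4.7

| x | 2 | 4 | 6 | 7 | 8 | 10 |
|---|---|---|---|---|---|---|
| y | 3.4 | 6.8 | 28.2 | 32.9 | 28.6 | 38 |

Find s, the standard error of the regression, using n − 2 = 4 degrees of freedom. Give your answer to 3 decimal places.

x=2: ŷ = -6 + 4.7·2 = 3.4; e = 3.4 − 3.4 = 0
x=4: ŷ = -6 + 4.7·4 = 12.8; e = 6.8 − 12.8 = -6
x=6: ŷ = -6 + 4.7·6 = 22.2; e = 28.2 − 22.2 = 6
x=7: ŷ = -6 + 4.7·7 = 26.9; e = 32.9 − 26.9 = 6
x=8: ŷ = -6 + 4.7·8 = 31.6; e = 28.6 − 31.6 = -3
x=10: ŷ = -6 + 4.7·10 = 41; e = 38 − 41 = -3
SSE = 0 + 36 + 36 + 36 + 9 + 9 = 126
s = √(126/4) = √31.5 ≈ 5.612

s = 5.612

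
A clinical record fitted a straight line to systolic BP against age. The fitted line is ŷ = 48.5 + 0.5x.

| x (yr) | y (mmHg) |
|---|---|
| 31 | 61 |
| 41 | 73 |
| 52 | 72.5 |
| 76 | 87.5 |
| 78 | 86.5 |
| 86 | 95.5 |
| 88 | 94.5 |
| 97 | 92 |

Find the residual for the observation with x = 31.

ŷ = 48.5 + 0.5·31 = 64
e = 61 − 64 = -3

e = -3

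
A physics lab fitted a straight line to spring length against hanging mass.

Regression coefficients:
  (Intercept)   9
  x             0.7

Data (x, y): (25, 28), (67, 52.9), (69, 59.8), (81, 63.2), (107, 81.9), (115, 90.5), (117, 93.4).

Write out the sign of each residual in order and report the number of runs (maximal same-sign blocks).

5 runs

x=25: ŷ = 9 + 0.7·25 = 26.5; e = 28 − 26.5 = 1.5
x=67: ŷ = 9 + 0.7·67 = 55.9; e = 52.9 − 55.9 = -3
x=69: ŷ = 9 + 0.7·69 = 57.3; e = 59.8 − 57.3 = 2.5
x=81: ŷ = 9 + 0.7·81 = 65.7; e = 63.2 − 65.7 = -2.5
x=107: ŷ = 9 + 0.7·107 = 83.9; e = 81.9 − 83.9 = -2
x=115: ŷ = 9 + 0.7·115 = 89.5; e = 90.5 − 89.5 = 1
x=117: ŷ = 9 + 0.7·117 = 90.9; e = 93.4 − 90.9 = 2.5
Signs: + − + − − + +
Runs: +×1, −×1, +×1, −×2, +×2 → 5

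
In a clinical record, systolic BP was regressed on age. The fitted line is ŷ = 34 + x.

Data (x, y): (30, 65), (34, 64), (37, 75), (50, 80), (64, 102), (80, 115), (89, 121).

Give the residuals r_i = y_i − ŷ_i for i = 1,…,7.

x=30: ŷ = 34 + 30 = 64; r = 65 − 64 = 1
x=34: ŷ = 34 + 34 = 68; r = 64 − 68 = -4
x=37: ŷ = 34 + 37 = 71; r = 75 − 71 = 4
x=50: ŷ = 34 + 50 = 84; r = 80 − 84 = -4
x=64: ŷ = 34 + 64 = 98; r = 102 − 98 = 4
x=80: ŷ = 34 + 80 = 114; r = 115 − 114 = 1
x=89: ŷ = 34 + 89 = 123; r = 121 − 123 = -2

1, -4, 4, -4, 4, 1, -2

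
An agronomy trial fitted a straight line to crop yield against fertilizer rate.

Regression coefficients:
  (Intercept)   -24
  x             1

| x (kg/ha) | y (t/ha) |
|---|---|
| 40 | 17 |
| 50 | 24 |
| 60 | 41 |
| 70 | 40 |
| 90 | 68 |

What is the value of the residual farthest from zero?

x=40: ŷ = -24 + 40 = 16; e = 17 − 16 = 1
x=50: ŷ = -24 + 50 = 26; e = 24 − 26 = -2
x=60: ŷ = -24 + 60 = 36; e = 41 − 36 = 5
x=70: ŷ = -24 + 70 = 46; e = 40 − 46 = -6
x=90: ŷ = -24 + 90 = 66; e = 68 − 66 = 2
Largest |e| is 6 at x = 70, residual -6.

e = -6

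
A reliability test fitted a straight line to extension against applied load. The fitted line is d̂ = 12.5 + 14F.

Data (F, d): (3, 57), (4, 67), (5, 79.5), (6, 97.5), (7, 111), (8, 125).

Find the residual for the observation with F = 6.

d̂ = 12.5 + 14·6 = 96.5
r = 97.5 − 96.5 = 1

r = 1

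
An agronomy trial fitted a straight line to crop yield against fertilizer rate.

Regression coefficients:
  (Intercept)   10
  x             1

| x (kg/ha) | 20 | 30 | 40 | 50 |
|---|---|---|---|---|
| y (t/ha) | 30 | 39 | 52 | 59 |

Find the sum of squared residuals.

x=20: ŷ = 10 + 20 = 30; r = 30 − 30 = 0
x=30: ŷ = 10 + 30 = 40; r = 39 − 40 = -1
x=40: ŷ = 10 + 40 = 50; r = 52 − 50 = 2
x=50: ŷ = 10 + 50 = 60; r = 59 − 60 = -1
SSE = 0 + 1 + 4 + 1 = 6

SSE = 6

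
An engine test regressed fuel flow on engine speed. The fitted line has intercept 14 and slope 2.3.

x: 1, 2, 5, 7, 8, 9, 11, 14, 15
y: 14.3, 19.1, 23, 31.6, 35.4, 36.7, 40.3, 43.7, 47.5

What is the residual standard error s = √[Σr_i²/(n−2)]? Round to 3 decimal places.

s = 2.204

x=1: ŷ = 14 + 2.3·1 = 16.3; r = 14.3 − 16.3 = -2
x=2: ŷ = 14 + 2.3·2 = 18.6; r = 19.1 − 18.6 = 0.5
x=5: ŷ = 14 + 2.3·5 = 25.5; r = 23 − 25.5 = -2.5
x=7: ŷ = 14 + 2.3·7 = 30.1; r = 31.6 − 30.1 = 1.5
x=8: ŷ = 14 + 2.3·8 = 32.4; r = 35.4 − 32.4 = 3
x=9: ŷ = 14 + 2.3·9 = 34.7; r = 36.7 − 34.7 = 2
x=11: ŷ = 14 + 2.3·11 = 39.3; r = 40.3 − 39.3 = 1
x=14: ŷ = 14 + 2.3·14 = 46.2; r = 43.7 − 46.2 = -2.5
x=15: ŷ = 14 + 2.3·15 = 48.5; r = 47.5 − 48.5 = -1
SSE = 4 + 0.25 + 6.25 + 2.25 + 9 + 4 + 1 + 6.25 + 1 = 34
s = √(34/7) = √4.85714 ≈ 2.204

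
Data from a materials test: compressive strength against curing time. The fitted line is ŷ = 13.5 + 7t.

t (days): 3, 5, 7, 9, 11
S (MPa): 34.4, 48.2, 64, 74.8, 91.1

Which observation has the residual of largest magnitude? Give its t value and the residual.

t=3: ŷ = 13.5 + 7·3 = 34.5; r = 34.4 − 34.5 = -0.1
t=5: ŷ = 13.5 + 7·5 = 48.5; r = 48.2 − 48.5 = -0.3
t=7: ŷ = 13.5 + 7·7 = 62.5; r = 64 − 62.5 = 1.5
t=9: ŷ = 13.5 + 7·9 = 76.5; r = 74.8 − 76.5 = -1.7
t=11: ŷ = 13.5 + 7·11 = 90.5; r = 91.1 − 90.5 = 0.6
Largest |r| is 1.7 at t = 9, residual -1.7.

t = 9, r = -1.7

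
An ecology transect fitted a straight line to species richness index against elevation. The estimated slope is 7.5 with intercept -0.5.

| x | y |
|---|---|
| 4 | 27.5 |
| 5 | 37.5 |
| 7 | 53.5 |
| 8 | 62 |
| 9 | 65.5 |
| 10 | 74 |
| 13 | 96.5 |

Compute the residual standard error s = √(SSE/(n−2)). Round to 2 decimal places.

s = 1.76

x=4: ŷ = -0.5 + 7.5·4 = 29.5; r = 27.5 − 29.5 = -2
x=5: ŷ = -0.5 + 7.5·5 = 37; r = 37.5 − 37 = 0.5
x=7: ŷ = -0.5 + 7.5·7 = 52; r = 53.5 − 52 = 1.5
x=8: ŷ = -0.5 + 7.5·8 = 59.5; r = 62 − 59.5 = 2.5
x=9: ŷ = -0.5 + 7.5·9 = 67; r = 65.5 − 67 = -1.5
x=10: ŷ = -0.5 + 7.5·10 = 74.5; r = 74 − 74.5 = -0.5
x=13: ŷ = -0.5 + 7.5·13 = 97; r = 96.5 − 97 = -0.5
SSE = 4 + 0.25 + 2.25 + 6.25 + 2.25 + 0.25 + 0.25 = 15.5
s = √(15.5/5) = √3.1 ≈ 1.76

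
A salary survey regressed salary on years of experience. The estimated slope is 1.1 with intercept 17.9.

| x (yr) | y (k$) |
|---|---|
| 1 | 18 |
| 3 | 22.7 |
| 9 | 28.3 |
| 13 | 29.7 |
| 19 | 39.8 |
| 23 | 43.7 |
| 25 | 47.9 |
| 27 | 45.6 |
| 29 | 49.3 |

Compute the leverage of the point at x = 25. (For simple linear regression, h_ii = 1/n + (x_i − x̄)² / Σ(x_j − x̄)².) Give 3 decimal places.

x̄ = (1 + 3 + 9 + 13 + 19 + 23 + 25 + 27 + 29)/9 = 16.5556
Σ(x − x̄)² = 241.975 + 183.753 + 57.0864 + 12.642 + 5.97531 + 41.5309 + 71.3086 + 109.086 + 154.864 = 878.222
h = 1/9 + (8.44444)²/878.222 = 0.111111 + 0.0811966 = 0.192

h = 0.192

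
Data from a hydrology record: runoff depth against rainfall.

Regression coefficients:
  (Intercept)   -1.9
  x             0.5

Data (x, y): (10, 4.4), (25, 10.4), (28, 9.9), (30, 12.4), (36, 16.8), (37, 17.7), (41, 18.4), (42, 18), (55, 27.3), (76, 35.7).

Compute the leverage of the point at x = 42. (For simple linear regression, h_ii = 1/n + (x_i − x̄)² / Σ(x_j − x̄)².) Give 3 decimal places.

h = 0.106

x̄ = (10 + 25 + 28 + 30 + 36 + 37 + 41 + 42 + 55 + 76)/10 = 38
Σ(x − x̄)² = 784 + 169 + 100 + 64 + 4 + 1 + 9 + 16 + 289 + 1444 = 2880
h = 1/10 + (4)²/2880 = 0.1 + 0.00555556 = 0.106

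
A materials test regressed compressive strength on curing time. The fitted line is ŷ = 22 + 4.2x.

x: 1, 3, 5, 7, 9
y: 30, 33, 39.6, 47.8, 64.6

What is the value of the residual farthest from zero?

x=1: ŷ = 22 + 4.2·1 = 26.2; e = 30 − 26.2 = 3.8
x=3: ŷ = 22 + 4.2·3 = 34.6; e = 33 − 34.6 = -1.6
x=5: ŷ = 22 + 4.2·5 = 43; e = 39.6 − 43 = -3.4
x=7: ŷ = 22 + 4.2·7 = 51.4; e = 47.8 − 51.4 = -3.6
x=9: ŷ = 22 + 4.2·9 = 59.8; e = 64.6 − 59.8 = 4.8
Largest |e| is 4.8 at x = 9, residual 4.8.

e = 4.8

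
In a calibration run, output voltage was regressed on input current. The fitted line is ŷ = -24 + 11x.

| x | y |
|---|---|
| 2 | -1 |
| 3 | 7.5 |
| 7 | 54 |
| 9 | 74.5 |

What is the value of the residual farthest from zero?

x=2: ŷ = -24 + 11·2 = -2; r = -1 − (-2) = 1
x=3: ŷ = -24 + 11·3 = 9; r = 7.5 − 9 = -1.5
x=7: ŷ = -24 + 11·7 = 53; r = 54 − 53 = 1
x=9: ŷ = -24 + 11·9 = 75; r = 74.5 − 75 = -0.5
Largest |r| is 1.5 at x = 3, residual -1.5.

r = -1.5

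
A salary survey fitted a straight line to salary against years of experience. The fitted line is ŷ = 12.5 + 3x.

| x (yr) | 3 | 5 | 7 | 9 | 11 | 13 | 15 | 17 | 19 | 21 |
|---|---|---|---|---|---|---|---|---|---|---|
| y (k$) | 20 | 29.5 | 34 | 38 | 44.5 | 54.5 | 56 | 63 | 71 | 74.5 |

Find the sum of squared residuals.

x=3: ŷ = 12.5 + 3·3 = 21.5; e = 20 − 21.5 = -1.5
x=5: ŷ = 12.5 + 3·5 = 27.5; e = 29.5 − 27.5 = 2
x=7: ŷ = 12.5 + 3·7 = 33.5; e = 34 − 33.5 = 0.5
x=9: ŷ = 12.5 + 3·9 = 39.5; e = 38 − 39.5 = -1.5
x=11: ŷ = 12.5 + 3·11 = 45.5; e = 44.5 − 45.5 = -1
x=13: ŷ = 12.5 + 3·13 = 51.5; e = 54.5 − 51.5 = 3
x=15: ŷ = 12.5 + 3·15 = 57.5; e = 56 − 57.5 = -1.5
x=17: ŷ = 12.5 + 3·17 = 63.5; e = 63 − 63.5 = -0.5
x=19: ŷ = 12.5 + 3·19 = 69.5; e = 71 − 69.5 = 1.5
x=21: ŷ = 12.5 + 3·21 = 75.5; e = 74.5 − 75.5 = -1
SSE = 2.25 + 4 + 0.25 + 2.25 + 1 + 9 + 2.25 + 0.25 + 2.25 + 1 = 24.5

SSE = 24.5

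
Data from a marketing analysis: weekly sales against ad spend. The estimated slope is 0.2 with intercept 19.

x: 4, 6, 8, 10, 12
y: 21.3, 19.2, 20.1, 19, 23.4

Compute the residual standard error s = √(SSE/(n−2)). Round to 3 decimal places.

x=4: ŷ = 19 + 0.2·4 = 19.8; r = 21.3 − 19.8 = 1.5
x=6: ŷ = 19 + 0.2·6 = 20.2; r = 19.2 − 20.2 = -1
x=8: ŷ = 19 + 0.2·8 = 20.6; r = 20.1 − 20.6 = -0.5
x=10: ŷ = 19 + 0.2·10 = 21; r = 19 − 21 = -2
x=12: ŷ = 19 + 0.2·12 = 21.4; r = 23.4 − 21.4 = 2
SSE = 2.25 + 1 + 0.25 + 4 + 4 = 11.5
s = √(11.5/3) = √3.83333 ≈ 1.958

s = 1.958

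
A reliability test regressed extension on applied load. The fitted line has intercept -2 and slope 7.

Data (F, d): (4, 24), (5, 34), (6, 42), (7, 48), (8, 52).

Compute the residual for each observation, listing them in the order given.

-2, 1, 2, 1, -2

F=4: ŷ = -2 + 7·4 = 26; r = 24 − 26 = -2
F=5: ŷ = -2 + 7·5 = 33; r = 34 − 33 = 1
F=6: ŷ = -2 + 7·6 = 40; r = 42 − 40 = 2
F=7: ŷ = -2 + 7·7 = 47; r = 48 − 47 = 1
F=8: ŷ = -2 + 7·8 = 54; r = 52 − 54 = -2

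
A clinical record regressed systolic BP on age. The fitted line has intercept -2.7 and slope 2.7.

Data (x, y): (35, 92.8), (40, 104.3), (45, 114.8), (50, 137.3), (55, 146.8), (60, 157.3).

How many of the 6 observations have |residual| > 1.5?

3

x=35: ŷ = -2.7 + 2.7·35 = 91.8; r = 92.8 − 91.8 = 1
x=40: ŷ = -2.7 + 2.7·40 = 105.3; r = 104.3 − 105.3 = -1
x=45: ŷ = -2.7 + 2.7·45 = 118.8; r = 114.8 − 118.8 = -4
x=50: ŷ = -2.7 + 2.7·50 = 132.3; r = 137.3 − 132.3 = 5
x=55: ŷ = -2.7 + 2.7·55 = 145.8; r = 146.8 − 145.8 = 1
x=60: ŷ = -2.7 + 2.7·60 = 159.3; r = 157.3 − 159.3 = -2
|r| > 1.5: x=45 (|r|=4), x=50 (|r|=5), x=60 (|r|=2) → 3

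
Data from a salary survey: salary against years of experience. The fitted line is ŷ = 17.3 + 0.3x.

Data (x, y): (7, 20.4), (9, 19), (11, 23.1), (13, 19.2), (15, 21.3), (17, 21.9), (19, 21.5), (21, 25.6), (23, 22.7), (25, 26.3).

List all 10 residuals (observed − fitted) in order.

1, -1, 2.5, -2, -0.5, -0.5, -1.5, 2, -1.5, 1.5

x=7: ŷ = 17.3 + 0.3·7 = 19.4; r = 20.4 − 19.4 = 1
x=9: ŷ = 17.3 + 0.3·9 = 20; r = 19 − 20 = -1
x=11: ŷ = 17.3 + 0.3·11 = 20.6; r = 23.1 − 20.6 = 2.5
x=13: ŷ = 17.3 + 0.3·13 = 21.2; r = 19.2 − 21.2 = -2
x=15: ŷ = 17.3 + 0.3·15 = 21.8; r = 21.3 − 21.8 = -0.5
x=17: ŷ = 17.3 + 0.3·17 = 22.4; r = 21.9 − 22.4 = -0.5
x=19: ŷ = 17.3 + 0.3·19 = 23; r = 21.5 − 23 = -1.5
x=21: ŷ = 17.3 + 0.3·21 = 23.6; r = 25.6 − 23.6 = 2
x=23: ŷ = 17.3 + 0.3·23 = 24.2; r = 22.7 − 24.2 = -1.5
x=25: ŷ = 17.3 + 0.3·25 = 24.8; r = 26.3 − 24.8 = 1.5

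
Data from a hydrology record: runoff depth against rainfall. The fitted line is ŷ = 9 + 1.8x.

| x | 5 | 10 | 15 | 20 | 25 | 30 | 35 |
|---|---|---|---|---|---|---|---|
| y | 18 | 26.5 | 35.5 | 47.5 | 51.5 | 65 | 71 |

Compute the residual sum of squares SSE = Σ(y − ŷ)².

SSE = 18

x=5: ŷ = 9 + 1.8·5 = 18; e = 18 − 18 = 0
x=10: ŷ = 9 + 1.8·10 = 27; e = 26.5 − 27 = -0.5
x=15: ŷ = 9 + 1.8·15 = 36; e = 35.5 − 36 = -0.5
x=20: ŷ = 9 + 1.8·20 = 45; e = 47.5 − 45 = 2.5
x=25: ŷ = 9 + 1.8·25 = 54; e = 51.5 − 54 = -2.5
x=30: ŷ = 9 + 1.8·30 = 63; e = 65 − 63 = 2
x=35: ŷ = 9 + 1.8·35 = 72; e = 71 − 72 = -1
SSE = 0 + 0.25 + 0.25 + 6.25 + 6.25 + 4 + 1 = 18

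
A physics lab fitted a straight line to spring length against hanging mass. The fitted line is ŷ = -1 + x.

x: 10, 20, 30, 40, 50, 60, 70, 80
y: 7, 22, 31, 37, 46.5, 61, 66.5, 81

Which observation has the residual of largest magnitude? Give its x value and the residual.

x=10: ŷ = -1 + 10 = 9; r = 7 − 9 = -2
x=20: ŷ = -1 + 20 = 19; r = 22 − 19 = 3
x=30: ŷ = -1 + 30 = 29; r = 31 − 29 = 2
x=40: ŷ = -1 + 40 = 39; r = 37 − 39 = -2
x=50: ŷ = -1 + 50 = 49; r = 46.5 − 49 = -2.5
x=60: ŷ = -1 + 60 = 59; r = 61 − 59 = 2
x=70: ŷ = -1 + 70 = 69; r = 66.5 − 69 = -2.5
x=80: ŷ = -1 + 80 = 79; r = 81 − 79 = 2
Largest |r| is 3 at x = 20, residual 3.

x = 20, r = 3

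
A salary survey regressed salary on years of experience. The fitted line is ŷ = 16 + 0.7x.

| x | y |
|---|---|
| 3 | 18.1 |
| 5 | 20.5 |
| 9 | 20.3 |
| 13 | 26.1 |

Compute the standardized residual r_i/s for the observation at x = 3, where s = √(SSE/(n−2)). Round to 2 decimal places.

0.00

x=3: ŷ = 16 + 0.7·3 = 18.1; r = 18.1 − 18.1 = 0
x=5: ŷ = 16 + 0.7·5 = 19.5; r = 20.5 − 19.5 = 1
x=9: ŷ = 16 + 0.7·9 = 22.3; r = 20.3 − 22.3 = -2
x=13: ŷ = 16 + 0.7·13 = 25.1; r = 26.1 − 25.1 = 1
SSE = 0 + 1 + 4 + 1 = 6
s = √(6/2) = 1.73205
r/s = 0 / 1.73205 = 0.00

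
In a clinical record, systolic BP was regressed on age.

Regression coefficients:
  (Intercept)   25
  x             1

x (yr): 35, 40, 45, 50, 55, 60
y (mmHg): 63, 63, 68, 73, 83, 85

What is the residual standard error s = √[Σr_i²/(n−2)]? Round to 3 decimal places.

x=35: ŷ = 25 + 35 = 60; r = 63 − 60 = 3
x=40: ŷ = 25 + 40 = 65; r = 63 − 65 = -2
x=45: ŷ = 25 + 45 = 70; r = 68 − 70 = -2
x=50: ŷ = 25 + 50 = 75; r = 73 − 75 = -2
x=55: ŷ = 25 + 55 = 80; r = 83 − 80 = 3
x=60: ŷ = 25 + 60 = 85; r = 85 − 85 = 0
SSE = 9 + 4 + 4 + 4 + 9 + 0 = 30
s = √(30/4) = √7.5 ≈ 2.739

s = 2.739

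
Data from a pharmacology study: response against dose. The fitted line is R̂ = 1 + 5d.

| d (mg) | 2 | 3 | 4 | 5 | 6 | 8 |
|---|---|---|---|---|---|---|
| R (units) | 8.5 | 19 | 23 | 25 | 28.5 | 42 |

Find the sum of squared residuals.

SSE = 27.5

d=2: R̂ = 1 + 5·2 = 11; e = 8.5 − 11 = -2.5
d=3: R̂ = 1 + 5·3 = 16; e = 19 − 16 = 3
d=4: R̂ = 1 + 5·4 = 21; e = 23 − 21 = 2
d=5: R̂ = 1 + 5·5 = 26; e = 25 − 26 = -1
d=6: R̂ = 1 + 5·6 = 31; e = 28.5 − 31 = -2.5
d=8: R̂ = 1 + 5·8 = 41; e = 42 − 41 = 1
SSE = 6.25 + 9 + 4 + 1 + 6.25 + 1 = 27.5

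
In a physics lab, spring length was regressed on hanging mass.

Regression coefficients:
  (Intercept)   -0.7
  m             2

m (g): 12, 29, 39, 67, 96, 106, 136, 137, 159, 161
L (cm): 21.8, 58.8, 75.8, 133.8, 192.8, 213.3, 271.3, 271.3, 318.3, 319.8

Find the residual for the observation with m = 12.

e = -1.5

L̂ = -0.7 + 2·12 = 23.3
e = 21.8 − 23.3 = -1.5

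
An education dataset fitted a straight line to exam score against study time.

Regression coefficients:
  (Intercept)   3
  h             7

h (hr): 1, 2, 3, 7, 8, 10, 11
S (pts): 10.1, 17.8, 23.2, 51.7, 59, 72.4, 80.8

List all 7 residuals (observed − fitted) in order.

h=1: ŷ = 3 + 7·1 = 10; r = 10.1 − 10 = 0.1
h=2: ŷ = 3 + 7·2 = 17; r = 17.8 − 17 = 0.8
h=3: ŷ = 3 + 7·3 = 24; r = 23.2 − 24 = -0.8
h=7: ŷ = 3 + 7·7 = 52; r = 51.7 − 52 = -0.3
h=8: ŷ = 3 + 7·8 = 59; r = 59 − 59 = 0
h=10: ŷ = 3 + 7·10 = 73; r = 72.4 − 73 = -0.6
h=11: ŷ = 3 + 7·11 = 80; r = 80.8 − 80 = 0.8

0.1, 0.8, -0.8, -0.3, 0, -0.6, 0.8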